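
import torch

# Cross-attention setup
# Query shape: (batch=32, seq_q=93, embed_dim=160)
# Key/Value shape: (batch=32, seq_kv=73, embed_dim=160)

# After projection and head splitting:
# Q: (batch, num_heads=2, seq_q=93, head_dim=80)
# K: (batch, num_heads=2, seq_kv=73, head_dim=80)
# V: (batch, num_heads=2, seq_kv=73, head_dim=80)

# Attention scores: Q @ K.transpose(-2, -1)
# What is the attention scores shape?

Input shape: (32, 93, 160)
Output shape: (32, 2, 93, 73)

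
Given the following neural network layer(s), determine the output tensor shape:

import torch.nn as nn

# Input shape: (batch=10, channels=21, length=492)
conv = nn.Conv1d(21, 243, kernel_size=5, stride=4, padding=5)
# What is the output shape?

Input shape: (10, 21, 492)
Output shape: (10, 243, 125)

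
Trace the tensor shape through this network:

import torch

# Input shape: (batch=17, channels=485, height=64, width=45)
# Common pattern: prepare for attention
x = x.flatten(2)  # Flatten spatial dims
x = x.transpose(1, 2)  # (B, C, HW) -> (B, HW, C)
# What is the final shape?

Input shape: (17, 485, 64, 45)
  -> after flatten(2): (17, 485, 2880)
Output shape: (17, 2880, 485)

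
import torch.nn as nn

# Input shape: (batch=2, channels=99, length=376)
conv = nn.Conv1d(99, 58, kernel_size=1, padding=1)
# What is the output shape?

Input shape: (2, 99, 376)
Output shape: (2, 58, 378)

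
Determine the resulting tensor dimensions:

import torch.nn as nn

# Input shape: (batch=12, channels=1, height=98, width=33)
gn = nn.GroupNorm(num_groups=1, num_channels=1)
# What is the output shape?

Input shape: (12, 1, 98, 33)
Output shape: (12, 1, 98, 33)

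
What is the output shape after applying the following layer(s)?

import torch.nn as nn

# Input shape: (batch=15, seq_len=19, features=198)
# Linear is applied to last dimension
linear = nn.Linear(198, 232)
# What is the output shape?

Input shape: (15, 19, 198)
Output shape: (15, 19, 232)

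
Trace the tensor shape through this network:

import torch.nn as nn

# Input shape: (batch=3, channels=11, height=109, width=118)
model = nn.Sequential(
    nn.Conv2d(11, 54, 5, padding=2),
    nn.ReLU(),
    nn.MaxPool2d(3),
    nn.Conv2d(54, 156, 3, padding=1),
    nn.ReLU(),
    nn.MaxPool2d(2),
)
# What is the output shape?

Input shape: (3, 11, 109, 118)
  -> after first Conv2d: (3, 54, 109, 118)
  -> after first MaxPool2d: (3, 54, 36, 39)
  -> after second Conv2d: (3, 156, 36, 39)
Output shape: (3, 156, 18, 19)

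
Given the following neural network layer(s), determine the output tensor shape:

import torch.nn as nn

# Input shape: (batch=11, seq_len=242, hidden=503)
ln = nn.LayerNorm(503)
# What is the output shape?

Input shape: (11, 242, 503)
Output shape: (11, 242, 503)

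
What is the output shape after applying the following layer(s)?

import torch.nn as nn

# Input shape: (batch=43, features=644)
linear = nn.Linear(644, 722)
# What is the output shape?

Input shape: (43, 644)
Output shape: (43, 722)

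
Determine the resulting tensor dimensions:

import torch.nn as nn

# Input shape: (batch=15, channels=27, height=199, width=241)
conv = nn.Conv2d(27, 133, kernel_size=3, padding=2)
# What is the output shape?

Input shape: (15, 27, 199, 241)
Output shape: (15, 133, 201, 243)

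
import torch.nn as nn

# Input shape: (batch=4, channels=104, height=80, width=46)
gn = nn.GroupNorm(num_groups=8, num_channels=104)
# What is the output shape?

Input shape: (4, 104, 80, 46)
Output shape: (4, 104, 80, 46)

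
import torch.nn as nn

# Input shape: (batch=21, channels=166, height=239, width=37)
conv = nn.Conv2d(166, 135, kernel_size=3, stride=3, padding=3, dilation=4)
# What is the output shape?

Input shape: (21, 166, 239, 37)
Output shape: (21, 135, 79, 12)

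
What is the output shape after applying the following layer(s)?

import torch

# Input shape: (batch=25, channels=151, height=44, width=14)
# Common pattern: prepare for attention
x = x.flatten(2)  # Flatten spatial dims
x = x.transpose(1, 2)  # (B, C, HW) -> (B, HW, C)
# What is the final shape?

Input shape: (25, 151, 44, 14)
  -> after flatten(2): (25, 151, 616)
Output shape: (25, 616, 151)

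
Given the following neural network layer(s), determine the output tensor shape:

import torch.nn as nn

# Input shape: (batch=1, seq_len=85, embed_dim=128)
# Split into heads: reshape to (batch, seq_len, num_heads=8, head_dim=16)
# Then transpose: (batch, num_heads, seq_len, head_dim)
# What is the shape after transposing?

Input shape: (1, 85, 128)
  -> after reshape: (1, 85, 8, 16)
Output shape: (1, 8, 85, 16)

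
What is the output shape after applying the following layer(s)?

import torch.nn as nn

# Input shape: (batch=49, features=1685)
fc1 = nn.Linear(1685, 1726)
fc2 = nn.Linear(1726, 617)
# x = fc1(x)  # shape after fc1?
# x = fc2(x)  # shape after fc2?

Input shape: (49, 1685)
  -> after fc1: (49, 1726)
Output shape: (49, 617)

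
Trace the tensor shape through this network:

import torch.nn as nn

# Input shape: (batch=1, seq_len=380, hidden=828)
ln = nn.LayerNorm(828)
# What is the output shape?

Input shape: (1, 380, 828)
Output shape: (1, 380, 828)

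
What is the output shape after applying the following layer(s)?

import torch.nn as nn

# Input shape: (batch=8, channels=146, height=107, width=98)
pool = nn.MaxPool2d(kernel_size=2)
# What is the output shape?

Input shape: (8, 146, 107, 98)
Output shape: (8, 146, 53, 49)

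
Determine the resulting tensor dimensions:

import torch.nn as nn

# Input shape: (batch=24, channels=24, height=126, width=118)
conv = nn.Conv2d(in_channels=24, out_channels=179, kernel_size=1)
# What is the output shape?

Input shape: (24, 24, 126, 118)
Output shape: (24, 179, 126, 118)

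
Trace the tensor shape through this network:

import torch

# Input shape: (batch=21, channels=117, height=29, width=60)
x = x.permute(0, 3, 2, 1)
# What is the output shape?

Input shape: (21, 117, 29, 60)
Output shape: (21, 60, 29, 117)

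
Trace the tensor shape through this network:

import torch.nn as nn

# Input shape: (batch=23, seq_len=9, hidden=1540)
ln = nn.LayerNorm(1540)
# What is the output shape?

Input shape: (23, 9, 1540)
Output shape: (23, 9, 1540)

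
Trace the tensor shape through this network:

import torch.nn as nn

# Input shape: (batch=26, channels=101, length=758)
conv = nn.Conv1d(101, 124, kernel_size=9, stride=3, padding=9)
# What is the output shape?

Input shape: (26, 101, 758)
Output shape: (26, 124, 256)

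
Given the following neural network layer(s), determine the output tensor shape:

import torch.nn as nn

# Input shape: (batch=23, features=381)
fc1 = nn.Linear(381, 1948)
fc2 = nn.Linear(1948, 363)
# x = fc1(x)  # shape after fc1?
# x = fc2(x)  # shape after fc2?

Input shape: (23, 381)
  -> after fc1: (23, 1948)
Output shape: (23, 363)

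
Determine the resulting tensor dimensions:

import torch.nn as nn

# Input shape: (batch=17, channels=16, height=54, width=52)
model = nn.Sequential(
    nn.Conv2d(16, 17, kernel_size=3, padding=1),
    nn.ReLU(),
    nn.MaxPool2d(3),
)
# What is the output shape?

Input shape: (17, 16, 54, 52)
  -> after Conv2d: (17, 17, 54, 52)
  -> after ReLU: (17, 17, 54, 52)
Output shape: (17, 17, 18, 17)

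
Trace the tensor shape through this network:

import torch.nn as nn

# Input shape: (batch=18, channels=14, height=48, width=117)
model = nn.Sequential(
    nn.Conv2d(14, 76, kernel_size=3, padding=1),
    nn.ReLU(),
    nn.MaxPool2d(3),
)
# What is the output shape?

Input shape: (18, 14, 48, 117)
  -> after Conv2d: (18, 76, 48, 117)
  -> after ReLU: (18, 76, 48, 117)
Output shape: (18, 76, 16, 39)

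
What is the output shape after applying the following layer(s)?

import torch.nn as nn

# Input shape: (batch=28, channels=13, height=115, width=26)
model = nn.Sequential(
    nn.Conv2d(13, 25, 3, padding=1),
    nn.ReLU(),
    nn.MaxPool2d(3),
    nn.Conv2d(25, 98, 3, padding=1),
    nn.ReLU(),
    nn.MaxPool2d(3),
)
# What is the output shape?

Input shape: (28, 13, 115, 26)
  -> after first Conv2d: (28, 25, 115, 26)
  -> after first MaxPool2d: (28, 25, 38, 8)
  -> after second Conv2d: (28, 98, 38, 8)
Output shape: (28, 98, 12, 2)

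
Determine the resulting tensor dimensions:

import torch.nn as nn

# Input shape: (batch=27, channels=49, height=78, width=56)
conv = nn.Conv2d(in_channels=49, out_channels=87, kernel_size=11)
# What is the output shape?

Input shape: (27, 49, 78, 56)
Output shape: (27, 87, 68, 46)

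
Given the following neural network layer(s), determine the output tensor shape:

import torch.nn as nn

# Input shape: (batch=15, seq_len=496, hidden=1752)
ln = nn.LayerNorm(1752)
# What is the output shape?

Input shape: (15, 496, 1752)
Output shape: (15, 496, 1752)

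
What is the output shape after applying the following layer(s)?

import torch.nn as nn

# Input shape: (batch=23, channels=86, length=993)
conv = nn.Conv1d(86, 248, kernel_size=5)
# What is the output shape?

Input shape: (23, 86, 993)
Output shape: (23, 248, 989)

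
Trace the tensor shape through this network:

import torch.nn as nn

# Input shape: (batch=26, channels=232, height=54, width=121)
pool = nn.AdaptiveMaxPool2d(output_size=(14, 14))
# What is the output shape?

Input shape: (26, 232, 54, 121)
Output shape: (26, 232, 14, 14)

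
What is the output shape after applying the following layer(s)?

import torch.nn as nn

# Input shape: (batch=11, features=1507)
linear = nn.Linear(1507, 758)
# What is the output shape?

Input shape: (11, 1507)
Output shape: (11, 758)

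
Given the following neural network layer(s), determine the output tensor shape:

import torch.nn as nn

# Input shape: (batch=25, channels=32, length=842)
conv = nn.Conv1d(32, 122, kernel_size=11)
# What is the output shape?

Input shape: (25, 32, 842)
Output shape: (25, 122, 832)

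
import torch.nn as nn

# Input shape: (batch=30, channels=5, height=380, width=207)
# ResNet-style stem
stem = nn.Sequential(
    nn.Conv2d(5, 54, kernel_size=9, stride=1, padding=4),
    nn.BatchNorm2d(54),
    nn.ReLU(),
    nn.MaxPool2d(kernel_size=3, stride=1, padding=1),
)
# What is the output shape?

Input shape: (30, 5, 380, 207)
  -> after Conv2d 9x9 stride=1: (30, 54, 380, 207)
Output shape: (30, 54, 380, 207)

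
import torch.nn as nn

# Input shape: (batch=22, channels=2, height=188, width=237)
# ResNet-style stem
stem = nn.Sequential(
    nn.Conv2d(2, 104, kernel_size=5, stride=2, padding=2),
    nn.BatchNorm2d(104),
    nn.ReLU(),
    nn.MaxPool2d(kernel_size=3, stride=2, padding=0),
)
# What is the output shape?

Input shape: (22, 2, 188, 237)
  -> after Conv2d 5x5 stride=2: (22, 104, 94, 119)
Output shape: (22, 104, 46, 59)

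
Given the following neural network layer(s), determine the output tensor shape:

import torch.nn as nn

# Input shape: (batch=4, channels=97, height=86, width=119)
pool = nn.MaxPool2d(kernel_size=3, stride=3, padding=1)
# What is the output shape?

Input shape: (4, 97, 86, 119)
Output shape: (4, 97, 29, 40)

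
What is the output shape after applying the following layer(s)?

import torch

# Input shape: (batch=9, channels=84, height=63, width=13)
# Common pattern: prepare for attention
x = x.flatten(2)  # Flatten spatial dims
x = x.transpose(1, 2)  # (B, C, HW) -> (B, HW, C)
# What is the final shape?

Input shape: (9, 84, 63, 13)
  -> after flatten(2): (9, 84, 819)
Output shape: (9, 819, 84)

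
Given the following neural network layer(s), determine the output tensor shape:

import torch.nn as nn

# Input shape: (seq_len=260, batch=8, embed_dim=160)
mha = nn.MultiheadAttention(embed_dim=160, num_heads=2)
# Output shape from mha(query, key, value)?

Input shape: (260, 8, 160)
Output shape: (260, 8, 160)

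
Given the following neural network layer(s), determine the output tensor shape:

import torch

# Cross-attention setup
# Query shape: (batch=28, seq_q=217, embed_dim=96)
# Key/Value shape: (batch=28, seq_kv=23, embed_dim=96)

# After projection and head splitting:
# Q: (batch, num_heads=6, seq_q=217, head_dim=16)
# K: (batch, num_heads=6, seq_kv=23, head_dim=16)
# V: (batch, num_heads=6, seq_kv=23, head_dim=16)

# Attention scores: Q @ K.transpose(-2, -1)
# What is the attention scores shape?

Input shape: (28, 217, 96)
Output shape: (28, 6, 217, 23)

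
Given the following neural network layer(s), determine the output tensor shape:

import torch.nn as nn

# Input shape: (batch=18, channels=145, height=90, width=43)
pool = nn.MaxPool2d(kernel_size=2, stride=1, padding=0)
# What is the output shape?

Input shape: (18, 145, 90, 43)
Output shape: (18, 145, 89, 42)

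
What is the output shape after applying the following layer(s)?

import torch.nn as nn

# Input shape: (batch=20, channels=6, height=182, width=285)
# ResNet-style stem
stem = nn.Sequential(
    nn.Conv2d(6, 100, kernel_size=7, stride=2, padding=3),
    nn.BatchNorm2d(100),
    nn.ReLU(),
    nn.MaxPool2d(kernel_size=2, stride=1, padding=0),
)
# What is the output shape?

Input shape: (20, 6, 182, 285)
  -> after Conv2d 7x7 stride=2: (20, 100, 91, 143)
Output shape: (20, 100, 90, 142)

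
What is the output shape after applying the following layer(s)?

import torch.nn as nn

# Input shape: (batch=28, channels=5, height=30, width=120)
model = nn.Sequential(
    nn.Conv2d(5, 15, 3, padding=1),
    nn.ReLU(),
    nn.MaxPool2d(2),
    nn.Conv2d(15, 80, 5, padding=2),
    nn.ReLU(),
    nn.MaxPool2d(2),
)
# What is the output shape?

Input shape: (28, 5, 30, 120)
  -> after first Conv2d: (28, 15, 30, 120)
  -> after first MaxPool2d: (28, 15, 15, 60)
  -> after second Conv2d: (28, 80, 15, 60)
Output shape: (28, 80, 7, 30)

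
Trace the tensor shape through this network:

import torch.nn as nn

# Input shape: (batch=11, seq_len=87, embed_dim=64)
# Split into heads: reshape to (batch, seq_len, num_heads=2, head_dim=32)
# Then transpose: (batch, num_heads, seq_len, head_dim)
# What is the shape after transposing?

Input shape: (11, 87, 64)
  -> after reshape: (11, 87, 2, 32)
Output shape: (11, 2, 87, 32)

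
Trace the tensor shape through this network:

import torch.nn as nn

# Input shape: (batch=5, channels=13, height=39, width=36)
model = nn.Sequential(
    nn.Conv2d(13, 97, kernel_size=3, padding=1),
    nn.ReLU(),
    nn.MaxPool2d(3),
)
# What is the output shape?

Input shape: (5, 13, 39, 36)
  -> after Conv2d: (5, 97, 39, 36)
  -> after ReLU: (5, 97, 39, 36)
Output shape: (5, 97, 13, 12)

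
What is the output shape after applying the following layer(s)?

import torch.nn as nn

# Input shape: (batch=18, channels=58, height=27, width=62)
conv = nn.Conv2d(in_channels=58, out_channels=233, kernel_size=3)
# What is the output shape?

Input shape: (18, 58, 27, 62)
Output shape: (18, 233, 25, 60)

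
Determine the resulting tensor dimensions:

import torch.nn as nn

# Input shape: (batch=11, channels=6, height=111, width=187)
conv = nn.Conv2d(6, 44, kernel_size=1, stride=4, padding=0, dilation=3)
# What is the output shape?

Input shape: (11, 6, 111, 187)
Output shape: (11, 44, 28, 47)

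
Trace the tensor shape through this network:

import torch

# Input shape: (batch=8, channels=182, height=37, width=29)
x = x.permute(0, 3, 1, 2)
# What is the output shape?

Input shape: (8, 182, 37, 29)
Output shape: (8, 29, 182, 37)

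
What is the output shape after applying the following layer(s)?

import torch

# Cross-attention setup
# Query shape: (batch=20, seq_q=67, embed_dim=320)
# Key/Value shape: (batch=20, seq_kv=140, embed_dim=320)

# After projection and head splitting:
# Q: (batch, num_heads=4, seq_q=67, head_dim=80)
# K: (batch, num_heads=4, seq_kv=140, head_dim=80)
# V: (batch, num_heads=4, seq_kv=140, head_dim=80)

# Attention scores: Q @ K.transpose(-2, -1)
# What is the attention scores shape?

Input shape: (20, 67, 320)
Output shape: (20, 4, 67, 140)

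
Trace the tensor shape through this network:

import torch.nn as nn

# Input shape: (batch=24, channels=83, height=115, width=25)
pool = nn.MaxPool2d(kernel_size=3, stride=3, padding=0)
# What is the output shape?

Input shape: (24, 83, 115, 25)
Output shape: (24, 83, 38, 8)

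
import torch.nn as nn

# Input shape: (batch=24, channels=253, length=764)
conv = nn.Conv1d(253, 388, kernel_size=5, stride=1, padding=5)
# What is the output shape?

Input shape: (24, 253, 764)
Output shape: (24, 388, 770)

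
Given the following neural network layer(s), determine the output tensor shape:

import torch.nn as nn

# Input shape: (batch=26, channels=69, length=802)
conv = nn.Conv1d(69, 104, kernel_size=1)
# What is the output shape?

Input shape: (26, 69, 802)
Output shape: (26, 104, 802)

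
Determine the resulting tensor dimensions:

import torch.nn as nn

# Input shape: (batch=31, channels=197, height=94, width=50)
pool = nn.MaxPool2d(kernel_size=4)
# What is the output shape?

Input shape: (31, 197, 94, 50)
Output shape: (31, 197, 23, 12)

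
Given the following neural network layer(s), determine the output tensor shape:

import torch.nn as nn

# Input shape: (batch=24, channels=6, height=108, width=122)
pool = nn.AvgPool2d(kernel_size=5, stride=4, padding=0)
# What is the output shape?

Input shape: (24, 6, 108, 122)
Output shape: (24, 6, 26, 30)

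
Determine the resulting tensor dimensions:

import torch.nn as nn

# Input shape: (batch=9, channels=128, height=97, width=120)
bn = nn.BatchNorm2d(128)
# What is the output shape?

Input shape: (9, 128, 97, 120)
Output shape: (9, 128, 97, 120)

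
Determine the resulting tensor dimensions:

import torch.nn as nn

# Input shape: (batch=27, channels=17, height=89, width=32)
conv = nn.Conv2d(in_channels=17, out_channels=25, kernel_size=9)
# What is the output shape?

Input shape: (27, 17, 89, 32)
Output shape: (27, 25, 81, 24)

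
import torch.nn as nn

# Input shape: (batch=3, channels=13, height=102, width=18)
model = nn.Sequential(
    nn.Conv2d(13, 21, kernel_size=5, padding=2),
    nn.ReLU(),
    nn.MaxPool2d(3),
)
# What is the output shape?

Input shape: (3, 13, 102, 18)
  -> after Conv2d: (3, 21, 102, 18)
  -> after ReLU: (3, 21, 102, 18)
Output shape: (3, 21, 34, 6)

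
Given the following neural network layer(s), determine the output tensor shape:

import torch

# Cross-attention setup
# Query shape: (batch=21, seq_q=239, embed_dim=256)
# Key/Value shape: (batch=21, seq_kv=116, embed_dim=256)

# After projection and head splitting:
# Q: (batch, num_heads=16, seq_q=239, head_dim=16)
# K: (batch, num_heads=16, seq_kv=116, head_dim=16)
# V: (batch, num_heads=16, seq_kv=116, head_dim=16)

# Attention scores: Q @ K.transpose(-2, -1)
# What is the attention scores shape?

Input shape: (21, 239, 256)
Output shape: (21, 16, 239, 116)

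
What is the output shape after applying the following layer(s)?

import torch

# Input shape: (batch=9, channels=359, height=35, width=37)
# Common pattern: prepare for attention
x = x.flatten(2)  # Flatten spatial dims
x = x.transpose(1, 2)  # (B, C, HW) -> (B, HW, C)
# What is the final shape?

Input shape: (9, 359, 35, 37)
  -> after flatten(2): (9, 359, 1295)
Output shape: (9, 1295, 359)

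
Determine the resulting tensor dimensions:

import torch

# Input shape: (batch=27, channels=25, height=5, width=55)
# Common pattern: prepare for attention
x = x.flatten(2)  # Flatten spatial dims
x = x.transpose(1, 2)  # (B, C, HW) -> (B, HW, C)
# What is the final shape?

Input shape: (27, 25, 5, 55)
  -> after flatten(2): (27, 25, 275)
Output shape: (27, 275, 25)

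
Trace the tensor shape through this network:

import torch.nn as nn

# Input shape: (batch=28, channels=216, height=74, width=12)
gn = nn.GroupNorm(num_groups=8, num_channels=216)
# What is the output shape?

Input shape: (28, 216, 74, 12)
Output shape: (28, 216, 74, 12)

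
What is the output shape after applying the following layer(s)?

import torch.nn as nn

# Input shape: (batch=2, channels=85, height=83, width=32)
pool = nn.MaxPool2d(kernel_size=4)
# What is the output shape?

Input shape: (2, 85, 83, 32)
Output shape: (2, 85, 20, 8)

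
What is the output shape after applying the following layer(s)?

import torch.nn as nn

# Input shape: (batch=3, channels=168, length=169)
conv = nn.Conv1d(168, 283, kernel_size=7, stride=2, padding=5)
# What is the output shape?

Input shape: (3, 168, 169)
Output shape: (3, 283, 87)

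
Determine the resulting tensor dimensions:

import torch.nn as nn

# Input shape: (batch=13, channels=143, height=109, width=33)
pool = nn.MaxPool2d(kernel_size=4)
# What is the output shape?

Input shape: (13, 143, 109, 33)
Output shape: (13, 143, 27, 8)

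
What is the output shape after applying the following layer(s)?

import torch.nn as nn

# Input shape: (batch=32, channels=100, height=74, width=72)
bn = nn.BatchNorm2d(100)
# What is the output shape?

Input shape: (32, 100, 74, 72)
Output shape: (32, 100, 74, 72)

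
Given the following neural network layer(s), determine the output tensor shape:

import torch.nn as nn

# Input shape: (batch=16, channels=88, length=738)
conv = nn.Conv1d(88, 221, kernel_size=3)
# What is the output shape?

Input shape: (16, 88, 738)
Output shape: (16, 221, 736)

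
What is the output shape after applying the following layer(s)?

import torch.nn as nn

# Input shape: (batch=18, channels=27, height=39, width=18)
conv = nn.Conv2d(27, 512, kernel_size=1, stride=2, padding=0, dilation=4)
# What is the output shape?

Input shape: (18, 27, 39, 18)
Output shape: (18, 512, 20, 9)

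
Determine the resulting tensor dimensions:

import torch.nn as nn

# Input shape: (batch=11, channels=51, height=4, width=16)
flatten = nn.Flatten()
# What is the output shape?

Input shape: (11, 51, 4, 16)
Output shape: (11, 3264)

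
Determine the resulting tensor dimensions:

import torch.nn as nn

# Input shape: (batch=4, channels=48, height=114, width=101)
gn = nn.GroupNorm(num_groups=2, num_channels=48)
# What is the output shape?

Input shape: (4, 48, 114, 101)
Output shape: (4, 48, 114, 101)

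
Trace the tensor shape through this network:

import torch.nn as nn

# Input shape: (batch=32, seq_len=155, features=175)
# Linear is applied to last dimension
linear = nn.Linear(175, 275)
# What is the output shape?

Input shape: (32, 155, 175)
Output shape: (32, 155, 275)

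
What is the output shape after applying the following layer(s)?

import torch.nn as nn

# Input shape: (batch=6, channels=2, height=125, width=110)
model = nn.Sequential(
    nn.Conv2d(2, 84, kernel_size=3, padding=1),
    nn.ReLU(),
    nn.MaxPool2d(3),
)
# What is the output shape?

Input shape: (6, 2, 125, 110)
  -> after Conv2d: (6, 84, 125, 110)
  -> after ReLU: (6, 84, 125, 110)
Output shape: (6, 84, 41, 36)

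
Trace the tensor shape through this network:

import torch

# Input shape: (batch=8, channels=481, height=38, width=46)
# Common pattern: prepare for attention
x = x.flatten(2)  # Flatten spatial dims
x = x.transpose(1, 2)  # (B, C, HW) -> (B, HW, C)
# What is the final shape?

Input shape: (8, 481, 38, 46)
  -> after flatten(2): (8, 481, 1748)
Output shape: (8, 1748, 481)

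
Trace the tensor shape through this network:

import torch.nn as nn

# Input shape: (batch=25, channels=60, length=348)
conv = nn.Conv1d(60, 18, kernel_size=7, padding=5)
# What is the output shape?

Input shape: (25, 60, 348)
Output shape: (25, 18, 352)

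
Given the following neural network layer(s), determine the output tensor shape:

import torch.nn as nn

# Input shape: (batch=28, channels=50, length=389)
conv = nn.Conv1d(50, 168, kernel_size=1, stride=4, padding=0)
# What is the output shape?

Input shape: (28, 50, 389)
Output shape: (28, 168, 98)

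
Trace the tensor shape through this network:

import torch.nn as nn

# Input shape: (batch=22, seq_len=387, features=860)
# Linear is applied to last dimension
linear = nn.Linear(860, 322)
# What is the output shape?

Input shape: (22, 387, 860)
Output shape: (22, 387, 322)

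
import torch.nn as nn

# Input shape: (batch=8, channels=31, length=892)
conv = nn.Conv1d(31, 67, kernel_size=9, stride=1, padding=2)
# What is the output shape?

Input shape: (8, 31, 892)
Output shape: (8, 67, 888)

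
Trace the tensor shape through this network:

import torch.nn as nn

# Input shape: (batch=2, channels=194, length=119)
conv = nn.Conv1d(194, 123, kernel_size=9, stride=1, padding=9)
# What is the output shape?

Input shape: (2, 194, 119)
Output shape: (2, 123, 129)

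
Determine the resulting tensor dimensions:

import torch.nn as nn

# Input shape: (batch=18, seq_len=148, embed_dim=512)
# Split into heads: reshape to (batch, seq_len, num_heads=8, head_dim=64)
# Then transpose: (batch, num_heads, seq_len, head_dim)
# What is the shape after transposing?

Input shape: (18, 148, 512)
  -> after reshape: (18, 148, 8, 64)
Output shape: (18, 8, 148, 64)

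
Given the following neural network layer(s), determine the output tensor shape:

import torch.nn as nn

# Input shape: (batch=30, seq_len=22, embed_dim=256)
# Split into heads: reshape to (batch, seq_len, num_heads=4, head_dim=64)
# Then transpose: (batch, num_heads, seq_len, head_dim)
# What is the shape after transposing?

Input shape: (30, 22, 256)
  -> after reshape: (30, 22, 4, 64)
Output shape: (30, 4, 22, 64)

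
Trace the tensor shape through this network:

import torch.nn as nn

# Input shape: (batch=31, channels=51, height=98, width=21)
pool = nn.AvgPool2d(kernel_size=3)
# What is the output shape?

Input shape: (31, 51, 98, 21)
Output shape: (31, 51, 32, 7)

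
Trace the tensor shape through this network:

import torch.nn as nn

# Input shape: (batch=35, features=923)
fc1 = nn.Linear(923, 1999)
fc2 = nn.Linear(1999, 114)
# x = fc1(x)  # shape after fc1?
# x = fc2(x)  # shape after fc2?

Input shape: (35, 923)
  -> after fc1: (35, 1999)
Output shape: (35, 114)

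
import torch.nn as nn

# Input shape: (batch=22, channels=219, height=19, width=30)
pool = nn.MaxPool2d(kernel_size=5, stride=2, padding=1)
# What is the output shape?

Input shape: (22, 219, 19, 30)
Output shape: (22, 219, 9, 14)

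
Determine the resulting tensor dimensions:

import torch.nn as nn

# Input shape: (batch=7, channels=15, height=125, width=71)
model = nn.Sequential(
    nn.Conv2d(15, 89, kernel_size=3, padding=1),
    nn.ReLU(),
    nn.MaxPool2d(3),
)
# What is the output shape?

Input shape: (7, 15, 125, 71)
  -> after Conv2d: (7, 89, 125, 71)
  -> after ReLU: (7, 89, 125, 71)
Output shape: (7, 89, 41, 23)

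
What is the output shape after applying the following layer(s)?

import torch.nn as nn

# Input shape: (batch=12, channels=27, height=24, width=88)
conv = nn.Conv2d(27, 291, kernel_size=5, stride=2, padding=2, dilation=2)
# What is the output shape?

Input shape: (12, 27, 24, 88)
Output shape: (12, 291, 10, 42)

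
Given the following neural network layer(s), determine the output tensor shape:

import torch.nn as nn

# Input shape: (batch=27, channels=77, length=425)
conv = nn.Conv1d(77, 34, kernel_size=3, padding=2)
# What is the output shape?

Input shape: (27, 77, 425)
Output shape: (27, 34, 427)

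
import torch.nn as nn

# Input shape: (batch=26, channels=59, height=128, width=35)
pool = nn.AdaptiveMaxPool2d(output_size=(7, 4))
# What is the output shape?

Input shape: (26, 59, 128, 35)
Output shape: (26, 59, 7, 4)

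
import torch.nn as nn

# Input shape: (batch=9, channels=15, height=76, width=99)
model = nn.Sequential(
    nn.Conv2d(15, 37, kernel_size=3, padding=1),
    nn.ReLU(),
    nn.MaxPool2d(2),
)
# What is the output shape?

Input shape: (9, 15, 76, 99)
  -> after Conv2d: (9, 37, 76, 99)
  -> after ReLU: (9, 37, 76, 99)
Output shape: (9, 37, 38, 49)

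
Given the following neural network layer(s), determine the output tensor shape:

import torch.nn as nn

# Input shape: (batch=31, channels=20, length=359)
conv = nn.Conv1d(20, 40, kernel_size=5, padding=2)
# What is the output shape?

Input shape: (31, 20, 359)
Output shape: (31, 40, 359)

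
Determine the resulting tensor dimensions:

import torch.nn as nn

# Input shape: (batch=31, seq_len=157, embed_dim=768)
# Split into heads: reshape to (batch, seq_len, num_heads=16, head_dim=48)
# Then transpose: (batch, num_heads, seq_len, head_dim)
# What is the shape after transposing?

Input shape: (31, 157, 768)
  -> after reshape: (31, 157, 16, 48)
Output shape: (31, 16, 157, 48)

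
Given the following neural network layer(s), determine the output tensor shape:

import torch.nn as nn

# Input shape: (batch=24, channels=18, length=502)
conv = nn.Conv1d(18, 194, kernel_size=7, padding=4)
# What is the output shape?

Input shape: (24, 18, 502)
Output shape: (24, 194, 504)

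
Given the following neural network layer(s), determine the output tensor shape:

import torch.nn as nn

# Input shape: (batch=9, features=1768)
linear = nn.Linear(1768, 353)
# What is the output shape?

Input shape: (9, 1768)
Output shape: (9, 353)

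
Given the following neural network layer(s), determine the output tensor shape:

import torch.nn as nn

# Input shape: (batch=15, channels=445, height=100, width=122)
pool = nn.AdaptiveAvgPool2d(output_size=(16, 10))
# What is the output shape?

Input shape: (15, 445, 100, 122)
Output shape: (15, 445, 16, 10)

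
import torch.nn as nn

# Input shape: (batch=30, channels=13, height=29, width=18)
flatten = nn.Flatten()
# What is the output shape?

Input shape: (30, 13, 29, 18)
Output shape: (30, 6786)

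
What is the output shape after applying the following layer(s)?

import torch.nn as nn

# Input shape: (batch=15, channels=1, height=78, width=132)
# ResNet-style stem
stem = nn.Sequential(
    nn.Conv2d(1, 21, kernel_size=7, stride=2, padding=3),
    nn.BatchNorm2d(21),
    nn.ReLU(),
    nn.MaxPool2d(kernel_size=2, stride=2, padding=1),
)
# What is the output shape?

Input shape: (15, 1, 78, 132)
  -> after Conv2d 7x7 stride=2: (15, 21, 39, 66)
Output shape: (15, 21, 20, 34)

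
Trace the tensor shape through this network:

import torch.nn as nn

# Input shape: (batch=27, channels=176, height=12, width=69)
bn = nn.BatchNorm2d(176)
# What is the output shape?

Input shape: (27, 176, 12, 69)
Output shape: (27, 176, 12, 69)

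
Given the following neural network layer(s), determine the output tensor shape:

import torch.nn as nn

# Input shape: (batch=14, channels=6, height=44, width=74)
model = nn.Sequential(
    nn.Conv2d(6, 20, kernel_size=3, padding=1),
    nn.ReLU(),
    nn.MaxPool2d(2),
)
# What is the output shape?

Input shape: (14, 6, 44, 74)
  -> after Conv2d: (14, 20, 44, 74)
  -> after ReLU: (14, 20, 44, 74)
Output shape: (14, 20, 22, 37)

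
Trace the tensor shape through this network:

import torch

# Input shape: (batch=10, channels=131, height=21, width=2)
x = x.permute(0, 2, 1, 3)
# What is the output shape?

Input shape: (10, 131, 21, 2)
Output shape: (10, 21, 131, 2)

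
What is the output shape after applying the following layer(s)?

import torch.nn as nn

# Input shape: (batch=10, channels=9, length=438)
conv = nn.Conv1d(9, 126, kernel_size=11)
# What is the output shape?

Input shape: (10, 9, 438)
Output shape: (10, 126, 428)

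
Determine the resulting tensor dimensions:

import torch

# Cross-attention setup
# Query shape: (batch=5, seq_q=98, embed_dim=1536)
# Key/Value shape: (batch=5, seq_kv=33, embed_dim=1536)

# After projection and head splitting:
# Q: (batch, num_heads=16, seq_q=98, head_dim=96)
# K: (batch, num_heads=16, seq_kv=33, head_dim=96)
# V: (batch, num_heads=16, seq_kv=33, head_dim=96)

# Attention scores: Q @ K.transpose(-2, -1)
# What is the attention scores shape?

Input shape: (5, 98, 1536)
Output shape: (5, 16, 98, 33)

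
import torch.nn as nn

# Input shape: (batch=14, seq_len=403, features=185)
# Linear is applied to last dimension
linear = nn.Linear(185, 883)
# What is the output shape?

Input shape: (14, 403, 185)
Output shape: (14, 403, 883)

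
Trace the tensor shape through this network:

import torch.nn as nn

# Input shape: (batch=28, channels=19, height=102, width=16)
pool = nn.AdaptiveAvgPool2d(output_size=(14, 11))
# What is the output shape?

Input shape: (28, 19, 102, 16)
Output shape: (28, 19, 14, 11)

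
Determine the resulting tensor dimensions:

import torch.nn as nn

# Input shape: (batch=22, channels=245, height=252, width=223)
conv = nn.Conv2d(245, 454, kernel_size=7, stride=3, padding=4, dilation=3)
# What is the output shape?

Input shape: (22, 245, 252, 223)
Output shape: (22, 454, 81, 71)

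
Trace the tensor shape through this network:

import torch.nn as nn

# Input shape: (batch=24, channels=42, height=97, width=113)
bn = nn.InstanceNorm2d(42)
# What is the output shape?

Input shape: (24, 42, 97, 113)
Output shape: (24, 42, 97, 113)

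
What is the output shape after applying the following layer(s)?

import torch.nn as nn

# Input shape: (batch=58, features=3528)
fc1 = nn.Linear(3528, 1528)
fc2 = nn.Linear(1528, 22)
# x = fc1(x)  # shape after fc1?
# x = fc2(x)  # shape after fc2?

Input shape: (58, 3528)
  -> after fc1: (58, 1528)
Output shape: (58, 22)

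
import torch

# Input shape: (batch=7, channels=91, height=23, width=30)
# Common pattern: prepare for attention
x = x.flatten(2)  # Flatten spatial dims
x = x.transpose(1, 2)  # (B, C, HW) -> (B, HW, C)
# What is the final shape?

Input shape: (7, 91, 23, 30)
  -> after flatten(2): (7, 91, 690)
Output shape: (7, 690, 91)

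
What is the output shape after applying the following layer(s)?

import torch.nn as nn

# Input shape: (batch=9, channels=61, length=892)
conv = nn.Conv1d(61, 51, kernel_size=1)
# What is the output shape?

Input shape: (9, 61, 892)
Output shape: (9, 51, 892)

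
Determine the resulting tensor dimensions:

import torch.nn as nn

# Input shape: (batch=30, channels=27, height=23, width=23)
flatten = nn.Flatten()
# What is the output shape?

Input shape: (30, 27, 23, 23)
Output shape: (30, 14283)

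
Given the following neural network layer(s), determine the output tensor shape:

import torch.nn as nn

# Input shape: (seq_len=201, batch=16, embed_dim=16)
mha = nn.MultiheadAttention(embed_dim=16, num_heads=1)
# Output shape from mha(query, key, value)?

Input shape: (201, 16, 16)
Output shape: (201, 16, 16)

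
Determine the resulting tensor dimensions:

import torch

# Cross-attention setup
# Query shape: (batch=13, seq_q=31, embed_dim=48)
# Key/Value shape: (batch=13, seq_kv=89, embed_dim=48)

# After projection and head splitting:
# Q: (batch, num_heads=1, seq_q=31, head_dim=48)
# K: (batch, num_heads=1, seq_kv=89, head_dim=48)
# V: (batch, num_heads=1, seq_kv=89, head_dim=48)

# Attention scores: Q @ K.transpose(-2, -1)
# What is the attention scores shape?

Input shape: (13, 31, 48)
Output shape: (13, 1, 31, 89)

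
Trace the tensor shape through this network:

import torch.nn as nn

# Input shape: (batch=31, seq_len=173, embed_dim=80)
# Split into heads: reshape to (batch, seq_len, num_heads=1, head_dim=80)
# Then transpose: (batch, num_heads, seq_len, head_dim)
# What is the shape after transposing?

Input shape: (31, 173, 80)
  -> after reshape: (31, 173, 1, 80)
Output shape: (31, 1, 173, 80)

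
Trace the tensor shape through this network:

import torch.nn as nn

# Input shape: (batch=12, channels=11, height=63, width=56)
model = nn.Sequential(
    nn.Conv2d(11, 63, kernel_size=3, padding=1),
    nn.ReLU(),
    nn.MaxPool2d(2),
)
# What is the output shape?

Input shape: (12, 11, 63, 56)
  -> after Conv2d: (12, 63, 63, 56)
  -> after ReLU: (12, 63, 63, 56)
Output shape: (12, 63, 31, 28)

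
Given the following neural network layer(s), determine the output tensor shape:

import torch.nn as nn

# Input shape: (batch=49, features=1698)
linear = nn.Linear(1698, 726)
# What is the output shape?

Input shape: (49, 1698)
Output shape: (49, 726)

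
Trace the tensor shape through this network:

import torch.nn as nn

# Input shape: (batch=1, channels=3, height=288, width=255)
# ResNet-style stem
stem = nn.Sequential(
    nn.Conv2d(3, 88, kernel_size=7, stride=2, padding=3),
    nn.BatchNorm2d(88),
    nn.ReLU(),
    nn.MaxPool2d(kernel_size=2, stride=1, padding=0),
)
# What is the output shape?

Input shape: (1, 3, 288, 255)
  -> after Conv2d 7x7 stride=2: (1, 88, 144, 128)
Output shape: (1, 88, 143, 127)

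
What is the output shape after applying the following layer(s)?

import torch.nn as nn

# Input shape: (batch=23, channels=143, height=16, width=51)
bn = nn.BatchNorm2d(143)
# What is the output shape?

Input shape: (23, 143, 16, 51)
Output shape: (23, 143, 16, 51)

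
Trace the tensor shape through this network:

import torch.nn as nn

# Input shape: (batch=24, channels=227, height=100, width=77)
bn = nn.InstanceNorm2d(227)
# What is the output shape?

Input shape: (24, 227, 100, 77)
Output shape: (24, 227, 100, 77)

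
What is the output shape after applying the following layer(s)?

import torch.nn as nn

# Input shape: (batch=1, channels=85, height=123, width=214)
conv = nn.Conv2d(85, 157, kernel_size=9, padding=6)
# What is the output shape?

Input shape: (1, 85, 123, 214)
Output shape: (1, 157, 127, 218)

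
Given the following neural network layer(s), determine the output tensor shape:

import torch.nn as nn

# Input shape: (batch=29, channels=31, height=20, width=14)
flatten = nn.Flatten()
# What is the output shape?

Input shape: (29, 31, 20, 14)
Output shape: (29, 8680)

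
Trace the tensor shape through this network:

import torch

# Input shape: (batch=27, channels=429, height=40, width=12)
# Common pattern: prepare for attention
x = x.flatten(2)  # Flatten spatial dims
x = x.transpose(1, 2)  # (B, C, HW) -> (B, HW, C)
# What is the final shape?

Input shape: (27, 429, 40, 12)
  -> after flatten(2): (27, 429, 480)
Output shape: (27, 480, 429)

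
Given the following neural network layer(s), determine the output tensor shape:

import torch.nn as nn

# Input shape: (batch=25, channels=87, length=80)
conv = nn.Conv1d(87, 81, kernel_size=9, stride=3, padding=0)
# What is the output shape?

Input shape: (25, 87, 80)
Output shape: (25, 81, 24)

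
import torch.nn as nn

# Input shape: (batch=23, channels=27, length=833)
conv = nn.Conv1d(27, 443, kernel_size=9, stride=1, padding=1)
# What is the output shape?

Input shape: (23, 27, 833)
Output shape: (23, 443, 827)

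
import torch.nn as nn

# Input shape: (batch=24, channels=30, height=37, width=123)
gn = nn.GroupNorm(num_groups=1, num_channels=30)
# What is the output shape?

Input shape: (24, 30, 37, 123)
Output shape: (24, 30, 37, 123)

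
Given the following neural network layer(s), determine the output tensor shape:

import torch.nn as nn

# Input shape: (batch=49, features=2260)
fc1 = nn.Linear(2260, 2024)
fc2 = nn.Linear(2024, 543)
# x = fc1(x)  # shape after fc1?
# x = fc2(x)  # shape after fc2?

Input shape: (49, 2260)
  -> after fc1: (49, 2024)
Output shape: (49, 543)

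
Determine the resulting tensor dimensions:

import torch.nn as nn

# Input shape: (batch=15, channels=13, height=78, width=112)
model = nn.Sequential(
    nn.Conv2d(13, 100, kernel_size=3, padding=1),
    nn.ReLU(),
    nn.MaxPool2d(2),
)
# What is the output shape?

Input shape: (15, 13, 78, 112)
  -> after Conv2d: (15, 100, 78, 112)
  -> after ReLU: (15, 100, 78, 112)
Output shape: (15, 100, 39, 56)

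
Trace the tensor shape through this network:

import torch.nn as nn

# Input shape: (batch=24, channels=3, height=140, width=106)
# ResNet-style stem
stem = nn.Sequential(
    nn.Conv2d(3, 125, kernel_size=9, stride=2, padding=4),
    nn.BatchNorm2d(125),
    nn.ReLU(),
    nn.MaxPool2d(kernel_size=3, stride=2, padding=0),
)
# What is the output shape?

Input shape: (24, 3, 140, 106)
  -> after Conv2d 9x9 stride=2: (24, 125, 70, 53)
Output shape: (24, 125, 34, 26)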